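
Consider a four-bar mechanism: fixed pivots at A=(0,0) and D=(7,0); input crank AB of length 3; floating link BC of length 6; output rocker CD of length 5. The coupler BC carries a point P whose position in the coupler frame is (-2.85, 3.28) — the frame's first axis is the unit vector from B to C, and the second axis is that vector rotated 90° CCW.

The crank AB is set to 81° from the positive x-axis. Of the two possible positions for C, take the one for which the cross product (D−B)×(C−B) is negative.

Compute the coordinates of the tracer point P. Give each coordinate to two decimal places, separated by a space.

2.44 6.84

A=(0,0), D=(7.00,0)
B = A + 3.00·(cos81°, sin81°) = (0.4693, 2.9631)
|BD| = 7.1715
circle(B,6.00) ∩ circle(D,5.00): a=4.3527, h=4.1297
  candidates: C₊=(6.1393,4.9254) cross=29.616; C₋=(2.7268,-2.5961) cross=-29.616
  mode - wants cross < 0 → take C=(2.7268,-2.5961) (cross=-29.616)
ex = (C−B)/|BC| = (0.3762,-0.9265); ey = (0.9265,0.3762)
P = B + -2.85·ex + 3.28·ey = (2.4360,6.8377)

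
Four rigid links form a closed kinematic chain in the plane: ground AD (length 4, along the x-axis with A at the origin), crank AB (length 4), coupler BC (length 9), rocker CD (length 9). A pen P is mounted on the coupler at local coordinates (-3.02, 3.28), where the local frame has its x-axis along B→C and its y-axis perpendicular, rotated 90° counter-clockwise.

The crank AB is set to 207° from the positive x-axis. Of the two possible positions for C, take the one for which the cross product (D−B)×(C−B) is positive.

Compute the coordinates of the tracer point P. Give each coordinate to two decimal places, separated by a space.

A=(0,0), D=(4.00,0)
B = A + 4.00·(cos207°, sin207°) = (-3.5640, -1.8160)
|BD| = 7.7790
circle(B,9.00) ∩ circle(D,9.00): a=3.8895, h=8.1162
  candidates: C₊=(-1.6767,6.9839) cross=63.135; C₋=(2.1127,-8.7999) cross=-63.135
  mode + wants cross > 0 → take C=(-1.6767,6.9839) (cross=63.135)
ex = (C−B)/|BC| = (0.2097,0.9778); ey = (-0.9778,0.2097)
P = B + -3.02·ex + 3.28·ey = (-7.4044,-4.0810)

-7.40 -4.08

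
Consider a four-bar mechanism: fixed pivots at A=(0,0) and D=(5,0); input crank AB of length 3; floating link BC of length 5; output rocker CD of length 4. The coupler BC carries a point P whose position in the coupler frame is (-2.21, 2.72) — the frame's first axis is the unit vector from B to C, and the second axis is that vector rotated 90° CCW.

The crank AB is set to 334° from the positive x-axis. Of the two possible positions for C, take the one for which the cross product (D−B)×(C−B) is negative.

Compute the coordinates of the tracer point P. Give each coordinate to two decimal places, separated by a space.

A=(0,0), D=(5.00,0)
B = A + 3.00·(cos334°, sin334°) = (2.6964, -1.3151)
|BD| = 2.6526
circle(B,5.00) ∩ circle(D,4.00): a=3.0228, h=3.9828
  candidates: C₊=(3.3468,3.6424) cross=10.565; C₋=(7.2961,-3.2753) cross=-10.565
  mode - wants cross < 0 → take C=(7.2961,-3.2753) (cross=-10.565)
ex = (C−B)/|BC| = (0.9199,-0.3920); ey = (0.3920,0.9199)
P = B + -2.21·ex + 2.72·ey = (1.7297,2.0536)

1.73 2.05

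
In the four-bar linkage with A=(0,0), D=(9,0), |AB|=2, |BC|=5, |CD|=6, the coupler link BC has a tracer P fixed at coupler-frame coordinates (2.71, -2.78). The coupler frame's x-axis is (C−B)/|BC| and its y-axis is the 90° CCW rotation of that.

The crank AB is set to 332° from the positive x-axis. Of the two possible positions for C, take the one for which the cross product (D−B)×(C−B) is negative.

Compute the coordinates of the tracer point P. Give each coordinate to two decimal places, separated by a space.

A=(0,0), D=(9.00,0)
B = A + 2.00·(cos332°, sin332°) = (1.7659, -0.9389)
|BD| = 7.2948
circle(B,5.00) ∩ circle(D,6.00): a=2.8934, h=4.0778
  candidates: C₊=(4.1104,3.4773) cross=29.746; C₋=(5.1601,-4.6104) cross=-29.746
  mode - wants cross < 0 → take C=(5.1601,-4.6104) (cross=-29.746)
ex = (C−B)/|BC| = (0.6788,-0.7343); ey = (0.7343,0.6788)
P = B + 2.71·ex + -2.78·ey = (1.5643,-4.8160)

1.56 -4.82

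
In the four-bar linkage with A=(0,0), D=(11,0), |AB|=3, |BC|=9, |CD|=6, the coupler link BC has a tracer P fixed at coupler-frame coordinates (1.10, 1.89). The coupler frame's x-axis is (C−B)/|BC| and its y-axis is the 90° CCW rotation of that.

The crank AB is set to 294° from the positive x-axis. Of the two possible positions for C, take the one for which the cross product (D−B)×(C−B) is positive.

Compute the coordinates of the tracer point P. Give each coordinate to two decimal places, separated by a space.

A=(0,0), D=(11.00,0)
B = A + 3.00·(cos294°, sin294°) = (1.2202, -2.7406)
|BD| = 10.1565
circle(B,9.00) ∩ circle(D,6.00): a=7.2936, h=5.2729
  candidates: C₊=(6.8204,4.3048) cross=53.554; C₋=(9.6661,-5.8498) cross=-53.554
  mode + wants cross > 0 → take C=(6.8204,4.3048) (cross=53.554)
ex = (C−B)/|BC| = (0.6222,0.7828); ey = (-0.7828,0.6222)
P = B + 1.10·ex + 1.89·ey = (0.4251,-0.7035)

0.43 -0.70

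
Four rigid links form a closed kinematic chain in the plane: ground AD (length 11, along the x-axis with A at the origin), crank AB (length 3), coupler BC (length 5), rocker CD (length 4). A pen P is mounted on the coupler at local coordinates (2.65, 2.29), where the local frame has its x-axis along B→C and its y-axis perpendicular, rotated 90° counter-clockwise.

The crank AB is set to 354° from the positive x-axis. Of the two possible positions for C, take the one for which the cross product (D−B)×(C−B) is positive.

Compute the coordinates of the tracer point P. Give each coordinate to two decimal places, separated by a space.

4.36 2.91

A=(0,0), D=(11.00,0)
B = A + 3.00·(cos354°, sin354°) = (2.9836, -0.3136)
|BD| = 8.0226
circle(B,5.00) ∩ circle(D,4.00): a=4.5722, h=2.0236
  candidates: C₊=(7.4732,1.8872) cross=16.235; C₋=(7.6314,-2.1569) cross=-16.235
  mode + wants cross > 0 → take C=(7.4732,1.8872) (cross=16.235)
ex = (C−B)/|BC| = (0.8979,0.4402); ey = (-0.4402,0.8979)
P = B + 2.65·ex + 2.29·ey = (4.3551,2.9091)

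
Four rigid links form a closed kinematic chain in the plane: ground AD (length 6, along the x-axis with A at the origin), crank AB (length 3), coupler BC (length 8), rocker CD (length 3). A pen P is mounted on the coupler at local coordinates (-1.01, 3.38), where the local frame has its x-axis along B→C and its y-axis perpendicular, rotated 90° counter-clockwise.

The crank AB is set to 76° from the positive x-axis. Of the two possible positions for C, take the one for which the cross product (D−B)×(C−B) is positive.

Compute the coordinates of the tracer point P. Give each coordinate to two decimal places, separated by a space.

0.33 6.42

A=(0,0), D=(6.00,0)
B = A + 3.00·(cos76°, sin76°) = (0.7258, 2.9109)
|BD| = 6.0242
circle(B,8.00) ∩ circle(D,3.00): a=7.5770, h=2.5668
  candidates: C₊=(8.5998,1.4970) cross=15.463; C₋=(6.1192,-2.9976) cross=-15.463
  mode + wants cross > 0 → take C=(8.5998,1.4970) (cross=15.463)
ex = (C−B)/|BC| = (0.9843,-0.1767); ey = (0.1767,0.9843)
P = B + -1.01·ex + 3.38·ey = (0.3290,6.4162)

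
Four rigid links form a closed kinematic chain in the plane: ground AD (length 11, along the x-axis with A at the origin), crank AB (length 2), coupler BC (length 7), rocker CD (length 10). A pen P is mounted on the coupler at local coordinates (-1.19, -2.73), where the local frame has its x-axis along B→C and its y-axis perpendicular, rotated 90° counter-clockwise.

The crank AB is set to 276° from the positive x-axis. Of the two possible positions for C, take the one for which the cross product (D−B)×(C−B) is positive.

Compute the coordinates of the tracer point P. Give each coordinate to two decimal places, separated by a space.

2.49 -3.90

A=(0,0), D=(11.00,0)
B = A + 2.00·(cos276°, sin276°) = (0.2091, -1.9890)
|BD| = 10.9727
circle(B,7.00) ∩ circle(D,10.00): a=3.1624, h=6.2449
  candidates: C₊=(2.1871,4.7257) cross=68.524; C₋=(4.4511,-7.5573) cross=-68.524
  mode + wants cross > 0 → take C=(2.1871,4.7257) (cross=68.524)
ex = (C−B)/|BC| = (0.2826,0.9592); ey = (-0.9592,0.2826)
P = B + -1.19·ex + -2.73·ey = (2.4915,-3.9020)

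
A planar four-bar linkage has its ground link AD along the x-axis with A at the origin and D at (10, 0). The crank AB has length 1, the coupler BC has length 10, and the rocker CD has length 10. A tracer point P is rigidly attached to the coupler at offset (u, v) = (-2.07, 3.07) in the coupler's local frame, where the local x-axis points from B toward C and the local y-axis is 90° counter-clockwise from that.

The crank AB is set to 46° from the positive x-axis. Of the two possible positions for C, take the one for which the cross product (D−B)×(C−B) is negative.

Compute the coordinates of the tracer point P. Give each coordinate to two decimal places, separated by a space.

2.69 3.84

A=(0,0), D=(10.00,0)
B = A + 1.00·(cos46°, sin46°) = (0.6947, 0.7193)
|BD| = 9.3331
circle(B,10.00) ∩ circle(D,10.00): a=4.6666, h=8.8444
  candidates: C₊=(6.0290,9.1778) cross=82.546; C₋=(4.6657,-8.4584) cross=-82.546
  mode - wants cross < 0 → take C=(4.6657,-8.4584) (cross=-82.546)
ex = (C−B)/|BC| = (0.3971,-0.9178); ey = (0.9178,0.3971)
P = B + -2.07·ex + 3.07·ey = (2.6902,3.8382)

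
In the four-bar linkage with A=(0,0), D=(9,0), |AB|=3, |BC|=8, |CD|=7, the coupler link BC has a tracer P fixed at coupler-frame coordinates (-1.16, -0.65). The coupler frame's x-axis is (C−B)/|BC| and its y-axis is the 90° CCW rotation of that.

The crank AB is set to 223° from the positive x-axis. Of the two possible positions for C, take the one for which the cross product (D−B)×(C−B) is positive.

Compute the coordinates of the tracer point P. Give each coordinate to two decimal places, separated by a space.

-2.49 -3.34

A=(0,0), D=(9.00,0)
B = A + 3.00·(cos223°, sin223°) = (-2.1941, -2.0460)
|BD| = 11.3795
circle(B,8.00) ∩ circle(D,7.00): a=6.3488, h=4.8675
  candidates: C₊=(3.1762,3.8837) cross=55.389; C₋=(4.9265,-5.6927) cross=-55.389
  mode + wants cross > 0 → take C=(3.1762,3.8837) (cross=55.389)
ex = (C−B)/|BC| = (0.6713,0.7412); ey = (-0.7412,0.6713)
P = B + -1.16·ex + -0.65·ey = (-2.4910,-3.3421)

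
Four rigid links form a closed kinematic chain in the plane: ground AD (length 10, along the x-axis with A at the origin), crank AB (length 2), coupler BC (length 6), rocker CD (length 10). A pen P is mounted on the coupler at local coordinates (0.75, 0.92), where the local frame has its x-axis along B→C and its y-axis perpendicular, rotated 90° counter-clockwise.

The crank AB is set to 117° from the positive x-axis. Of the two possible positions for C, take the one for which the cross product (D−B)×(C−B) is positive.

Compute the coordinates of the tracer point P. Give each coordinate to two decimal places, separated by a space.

A=(0,0), D=(10.00,0)
B = A + 2.00·(cos117°, sin117°) = (-0.9080, 1.7820)
|BD| = 11.0526
circle(B,6.00) ∩ circle(D,10.00): a=2.6310, h=5.3924
  candidates: C₊=(2.5581,6.6796) cross=59.600; C₋=(0.8192,-3.9640) cross=-59.600
  mode + wants cross > 0 → take C=(2.5581,6.6796) (cross=59.600)
ex = (C−B)/|BC| = (0.5777,0.8163); ey = (-0.8163,0.5777)
P = B + 0.75·ex + 0.92·ey = (-1.2257,2.9257)

-1.23 2.93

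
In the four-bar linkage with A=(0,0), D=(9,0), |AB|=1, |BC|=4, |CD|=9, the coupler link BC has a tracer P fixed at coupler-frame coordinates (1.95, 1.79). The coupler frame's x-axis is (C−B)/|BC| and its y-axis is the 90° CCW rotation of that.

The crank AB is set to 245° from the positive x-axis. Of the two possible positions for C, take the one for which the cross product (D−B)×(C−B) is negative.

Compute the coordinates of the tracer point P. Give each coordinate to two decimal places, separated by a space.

2.01 -1.94

A=(0,0), D=(9.00,0)
B = A + 1.00·(cos245°, sin245°) = (-0.4226, -0.9063)
|BD| = 9.4661
circle(B,4.00) ∩ circle(D,9.00): a=1.2997, h=3.7829
  candidates: C₊=(0.5090,2.9837) cross=35.810; C₋=(1.2333,-4.5474) cross=-35.810
  mode - wants cross < 0 → take C=(1.2333,-4.5474) (cross=-35.810)
ex = (C−B)/|BC| = (0.4140,-0.9103); ey = (0.9103,0.4140)
P = B + 1.95·ex + 1.79·ey = (2.0141,-1.9403)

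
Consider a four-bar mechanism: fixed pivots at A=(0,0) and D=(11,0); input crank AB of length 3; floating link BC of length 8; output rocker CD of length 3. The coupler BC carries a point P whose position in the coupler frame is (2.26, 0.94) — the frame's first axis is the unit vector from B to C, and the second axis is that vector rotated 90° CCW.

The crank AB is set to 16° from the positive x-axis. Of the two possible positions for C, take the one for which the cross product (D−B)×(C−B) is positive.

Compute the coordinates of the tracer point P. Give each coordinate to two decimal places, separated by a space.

A=(0,0), D=(11.00,0)
B = A + 3.00·(cos16°, sin16°) = (2.8838, 0.8269)
|BD| = 8.1582
circle(B,8.00) ∩ circle(D,3.00): a=7.4499, h=2.9152
  candidates: C₊=(10.5908,2.9720) cross=23.783; C₋=(9.9999,-2.8284) cross=-23.783
  mode + wants cross > 0 → take C=(10.5908,2.9720) (cross=23.783)
ex = (C−B)/|BC| = (0.9634,0.2681); ey = (-0.2681,0.9634)
P = B + 2.26·ex + 0.94·ey = (4.8090,2.3385)

4.81 2.34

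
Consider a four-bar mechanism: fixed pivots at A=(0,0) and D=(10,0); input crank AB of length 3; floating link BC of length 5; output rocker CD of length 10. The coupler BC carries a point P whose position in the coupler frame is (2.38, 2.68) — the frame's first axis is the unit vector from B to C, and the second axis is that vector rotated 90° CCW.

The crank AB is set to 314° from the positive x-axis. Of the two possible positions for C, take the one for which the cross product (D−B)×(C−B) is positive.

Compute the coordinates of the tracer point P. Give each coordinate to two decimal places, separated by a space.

-1.26 -0.87

A=(0,0), D=(10.00,0)
B = A + 3.00·(cos314°, sin314°) = (2.0840, -2.1580)
|BD| = 8.2049
circle(B,5.00) ∩ circle(D,10.00): a=-0.4680, h=4.9781
  candidates: C₊=(0.3232,2.5217) cross=40.844; C₋=(2.9418,-7.0839) cross=-40.844
  mode + wants cross > 0 → take C=(0.3232,2.5217) (cross=40.844)
ex = (C−B)/|BC| = (-0.3522,0.9359); ey = (-0.9359,-0.3522)
P = B + 2.38·ex + 2.68·ey = (-1.2625,-0.8743)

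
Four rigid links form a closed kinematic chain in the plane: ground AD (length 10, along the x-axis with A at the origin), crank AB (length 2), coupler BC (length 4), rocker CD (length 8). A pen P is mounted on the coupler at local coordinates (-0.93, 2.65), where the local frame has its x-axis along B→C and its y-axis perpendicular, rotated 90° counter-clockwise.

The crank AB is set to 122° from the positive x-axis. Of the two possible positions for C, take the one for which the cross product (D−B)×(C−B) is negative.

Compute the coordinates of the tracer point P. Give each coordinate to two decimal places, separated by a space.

-0.11 4.34

A=(0,0), D=(10.00,0)
B = A + 2.00·(cos122°, sin122°) = (-1.0598, 1.6961)
|BD| = 11.1891
circle(B,4.00) ∩ circle(D,8.00): a=3.4496, h=2.0249
  candidates: C₊=(2.6569,3.1746) cross=22.656; C₋=(2.0430,-0.8283) cross=-22.656
  mode - wants cross < 0 → take C=(2.0430,-0.8283) (cross=-22.656)
ex = (C−B)/|BC| = (0.7757,-0.6311); ey = (0.6311,0.7757)
P = B + -0.93·ex + 2.65·ey = (-0.1089,4.3386)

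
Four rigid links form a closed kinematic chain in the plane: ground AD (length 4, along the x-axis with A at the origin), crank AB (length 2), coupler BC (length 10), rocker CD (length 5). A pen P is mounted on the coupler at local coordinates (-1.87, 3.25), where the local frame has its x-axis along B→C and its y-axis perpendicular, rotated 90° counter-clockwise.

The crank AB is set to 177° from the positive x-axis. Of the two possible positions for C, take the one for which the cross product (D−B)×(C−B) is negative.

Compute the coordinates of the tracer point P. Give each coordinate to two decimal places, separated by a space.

-2.43 3.83

A=(0,0), D=(4.00,0)
B = A + 2.00·(cos177°, sin177°) = (-1.9973, 0.1047)
|BD| = 5.9982
circle(B,10.00) ∩ circle(D,5.00): a=9.2510, h=3.7973
  candidates: C₊=(7.3186,3.7399) cross=22.777; C₋=(7.1861,-3.8534) cross=-22.777
  mode - wants cross < 0 → take C=(7.1861,-3.8534) (cross=-22.777)
ex = (C−B)/|BC| = (0.9183,-0.3958); ey = (0.3958,0.9183)
P = B + -1.87·ex + 3.25·ey = (-2.4282,3.8294)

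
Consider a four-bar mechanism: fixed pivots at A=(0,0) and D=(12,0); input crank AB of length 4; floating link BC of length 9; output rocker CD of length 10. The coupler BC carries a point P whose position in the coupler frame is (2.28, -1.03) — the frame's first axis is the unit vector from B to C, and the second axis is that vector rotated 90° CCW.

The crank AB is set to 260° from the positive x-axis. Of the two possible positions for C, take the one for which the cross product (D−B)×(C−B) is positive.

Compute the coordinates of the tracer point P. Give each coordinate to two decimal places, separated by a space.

1.17 -2.27

A=(0,0), D=(12.00,0)
B = A + 4.00·(cos260°, sin260°) = (-0.6946, -3.9392)
|BD| = 13.2917
circle(B,9.00) ∩ circle(D,10.00): a=5.9311, h=6.7692
  candidates: C₊=(2.9639,4.2836) cross=89.974; C₋=(6.9762,-8.6465) cross=-89.974
  mode + wants cross > 0 → take C=(2.9639,4.2836) (cross=89.974)
ex = (C−B)/|BC| = (0.4065,0.9136); ey = (-0.9136,0.4065)
P = B + 2.28·ex + -1.03·ey = (1.1733,-2.2748)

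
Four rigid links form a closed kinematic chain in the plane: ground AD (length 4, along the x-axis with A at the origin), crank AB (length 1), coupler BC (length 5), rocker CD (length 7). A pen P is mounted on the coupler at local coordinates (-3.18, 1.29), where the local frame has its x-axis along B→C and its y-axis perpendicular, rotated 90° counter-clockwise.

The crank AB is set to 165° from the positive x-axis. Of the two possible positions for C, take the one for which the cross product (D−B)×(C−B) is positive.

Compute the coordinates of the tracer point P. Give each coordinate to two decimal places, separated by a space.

A=(0,0), D=(4.00,0)
B = A + 1.00·(cos165°, sin165°) = (-0.9659, 0.2588)
|BD| = 4.9727
circle(B,5.00) ∩ circle(D,7.00): a=0.0731, h=4.9995
  candidates: C₊=(-0.6327,5.2477) cross=24.861; C₋=(-1.1531,-4.7377) cross=-24.861
  mode + wants cross > 0 → take C=(-0.6327,5.2477) (cross=24.861)
ex = (C−B)/|BC| = (0.0667,0.9978); ey = (-0.9978,0.0667)
P = B + -3.18·ex + 1.29·ey = (-2.4650,-2.8281)

-2.47 -2.83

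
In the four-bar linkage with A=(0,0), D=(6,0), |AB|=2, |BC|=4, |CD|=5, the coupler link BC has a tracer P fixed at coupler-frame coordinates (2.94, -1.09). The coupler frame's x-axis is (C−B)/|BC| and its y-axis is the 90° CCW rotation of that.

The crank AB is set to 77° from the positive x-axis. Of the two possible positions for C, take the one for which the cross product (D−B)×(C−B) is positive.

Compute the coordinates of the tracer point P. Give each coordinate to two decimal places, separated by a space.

A=(0,0), D=(6.00,0)
B = A + 2.00·(cos77°, sin77°) = (0.4499, 1.9487)
|BD| = 5.8823
circle(B,4.00) ∩ circle(D,5.00): a=2.1761, h=3.3563
  candidates: C₊=(3.6150,4.3945) cross=19.742; C₋=(1.3912,-1.9389) cross=-19.742
  mode + wants cross > 0 → take C=(3.6150,4.3945) (cross=19.742)
ex = (C−B)/|BC| = (0.7913,0.6114); ey = (-0.6114,0.7913)
P = B + 2.94·ex + -1.09·ey = (3.4428,2.8839)

3.44 2.88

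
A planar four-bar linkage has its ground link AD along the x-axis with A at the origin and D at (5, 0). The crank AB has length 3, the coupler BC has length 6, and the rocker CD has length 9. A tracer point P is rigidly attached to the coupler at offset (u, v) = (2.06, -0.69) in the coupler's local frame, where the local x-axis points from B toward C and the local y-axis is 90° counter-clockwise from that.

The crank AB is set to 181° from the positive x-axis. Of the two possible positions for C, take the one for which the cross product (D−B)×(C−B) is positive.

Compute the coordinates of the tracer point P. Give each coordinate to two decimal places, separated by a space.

-1.93 1.84

A=(0,0), D=(5.00,0)
B = A + 3.00·(cos181°, sin181°) = (-2.9995, -0.0524)
|BD| = 7.9997
circle(B,6.00) ∩ circle(D,9.00): a=1.1873, h=5.8814
  candidates: C₊=(-1.8508,5.8366) cross=47.049; C₋=(-1.7738,-5.9258) cross=-47.049
  mode + wants cross > 0 → take C=(-1.8508,5.8366) (cross=47.049)
ex = (C−B)/|BC| = (0.1915,0.9815); ey = (-0.9815,0.1915)
P = B + 2.06·ex + -0.69·ey = (-1.9279,1.8374)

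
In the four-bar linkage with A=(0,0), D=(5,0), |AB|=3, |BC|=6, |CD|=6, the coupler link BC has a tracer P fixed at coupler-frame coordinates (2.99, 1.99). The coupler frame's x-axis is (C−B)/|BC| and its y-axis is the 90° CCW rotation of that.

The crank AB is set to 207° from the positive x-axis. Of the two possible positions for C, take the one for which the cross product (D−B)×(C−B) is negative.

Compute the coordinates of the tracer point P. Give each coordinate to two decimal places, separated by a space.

0.90 -1.72

A=(0,0), D=(5.00,0)
B = A + 3.00·(cos207°, sin207°) = (-2.6730, -1.3620)
|BD| = 7.7930
circle(B,6.00) ∩ circle(D,6.00): a=3.8965, h=4.5626
  candidates: C₊=(0.3661,3.8114) cross=35.556; C₋=(1.9609,-5.1734) cross=-35.556
  mode - wants cross < 0 → take C=(1.9609,-5.1734) (cross=-35.556)
ex = (C−B)/|BC| = (0.7723,-0.6352); ey = (0.6352,0.7723)
P = B + 2.99·ex + 1.99·ey = (0.9003,-1.7244)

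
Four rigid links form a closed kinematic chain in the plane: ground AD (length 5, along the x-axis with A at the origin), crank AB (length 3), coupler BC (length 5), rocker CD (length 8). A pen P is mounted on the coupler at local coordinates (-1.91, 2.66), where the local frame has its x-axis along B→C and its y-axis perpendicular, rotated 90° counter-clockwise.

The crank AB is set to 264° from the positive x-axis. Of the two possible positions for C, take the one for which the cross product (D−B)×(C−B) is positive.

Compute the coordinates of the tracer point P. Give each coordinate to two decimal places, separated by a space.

-1.61 -5.99

A=(0,0), D=(5.00,0)
B = A + 3.00·(cos264°, sin264°) = (-0.3136, -2.9836)
|BD| = 6.0939
circle(B,5.00) ∩ circle(D,8.00): a=-0.1530, h=4.9977
  candidates: C₊=(-2.8938,1.2993) cross=30.455; C₋=(1.9999,-7.4162) cross=-30.455
  mode + wants cross > 0 → take C=(-2.8938,1.2993) (cross=30.455)
ex = (C−B)/|BC| = (-0.5160,0.8566); ey = (-0.8566,-0.5160)
P = B + -1.91·ex + 2.66·ey = (-1.6064,-5.9923)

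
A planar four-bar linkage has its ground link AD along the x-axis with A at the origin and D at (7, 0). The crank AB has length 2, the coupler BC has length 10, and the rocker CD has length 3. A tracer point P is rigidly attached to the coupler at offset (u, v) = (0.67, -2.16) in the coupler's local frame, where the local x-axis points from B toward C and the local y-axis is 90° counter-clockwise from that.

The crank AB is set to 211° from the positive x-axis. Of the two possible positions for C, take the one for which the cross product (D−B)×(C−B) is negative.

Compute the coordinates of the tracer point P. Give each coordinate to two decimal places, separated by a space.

-1.43 -3.27

A=(0,0), D=(7.00,0)
B = A + 2.00·(cos211°, sin211°) = (-1.7143, -1.0301)
|BD| = 8.7750
circle(B,10.00) ∩ circle(D,3.00): a=9.5727, h=2.8920
  candidates: C₊=(7.4527,2.9657) cross=25.377; C₋=(8.1317,-2.7784) cross=-25.377
  mode - wants cross < 0 → take C=(8.1317,-2.7784) (cross=-25.377)
ex = (C−B)/|BC| = (0.9846,-0.1748); ey = (0.1748,0.9846)
P = B + 0.67·ex + -2.16·ey = (-1.4323,-3.2739)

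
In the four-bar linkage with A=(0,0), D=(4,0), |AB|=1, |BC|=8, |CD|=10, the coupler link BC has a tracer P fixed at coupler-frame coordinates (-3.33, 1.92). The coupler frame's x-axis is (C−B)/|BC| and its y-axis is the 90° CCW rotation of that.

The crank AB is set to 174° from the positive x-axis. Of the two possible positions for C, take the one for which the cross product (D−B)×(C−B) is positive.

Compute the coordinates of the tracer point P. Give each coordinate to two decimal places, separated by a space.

-2.51 -3.43

A=(0,0), D=(4.00,0)
B = A + 1.00·(cos174°, sin174°) = (-0.9945, 0.1045)
|BD| = 4.9956
circle(B,8.00) ∩ circle(D,10.00): a=-1.1054, h=7.9233
  candidates: C₊=(-1.9338,8.0492) cross=39.582; C₋=(-2.2654,-7.7939) cross=-39.582
  mode + wants cross > 0 → take C=(-1.9338,8.0492) (cross=39.582)
ex = (C−B)/|BC| = (-0.1174,0.9931); ey = (-0.9931,-0.1174)
P = B + -3.33·ex + 1.92·ey = (-2.5102,-3.4279)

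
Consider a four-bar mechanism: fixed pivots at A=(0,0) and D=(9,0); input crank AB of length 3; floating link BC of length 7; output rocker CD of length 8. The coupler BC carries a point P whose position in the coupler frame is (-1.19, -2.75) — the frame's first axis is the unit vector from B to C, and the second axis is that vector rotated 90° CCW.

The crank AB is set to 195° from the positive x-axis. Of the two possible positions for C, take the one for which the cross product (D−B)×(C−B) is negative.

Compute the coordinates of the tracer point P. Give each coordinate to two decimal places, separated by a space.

-5.49 -2.27

A=(0,0), D=(9.00,0)
B = A + 3.00·(cos195°, sin195°) = (-2.8978, -0.7765)
|BD| = 11.9231
circle(B,7.00) ∩ circle(D,8.00): a=5.3325, h=4.5348
  candidates: C₊=(2.1281,4.0960) cross=54.069; C₋=(2.7187,-4.9544) cross=-54.069
  mode - wants cross < 0 → take C=(2.7187,-4.9544) (cross=-54.069)
ex = (C−B)/|BC| = (0.8024,-0.5968); ey = (0.5968,0.8024)
P = B + -1.19·ex + -2.75·ey = (-5.4939,-2.2727)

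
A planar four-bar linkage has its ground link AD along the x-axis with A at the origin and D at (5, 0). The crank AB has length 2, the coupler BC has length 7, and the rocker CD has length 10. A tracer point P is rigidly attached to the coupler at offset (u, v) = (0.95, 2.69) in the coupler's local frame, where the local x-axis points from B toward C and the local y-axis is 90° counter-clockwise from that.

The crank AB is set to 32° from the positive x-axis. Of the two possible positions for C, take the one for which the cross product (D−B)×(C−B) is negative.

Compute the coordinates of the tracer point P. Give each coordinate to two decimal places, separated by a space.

A=(0,0), D=(5.00,0)
B = A + 2.00·(cos32°, sin32°) = (1.6961, 1.0598)
|BD| = 3.4697
circle(B,7.00) ∩ circle(D,10.00): a=-5.6144, h=4.1807
  candidates: C₊=(-2.3730,6.7557) cross=14.506; C₋=(-4.9270,-1.2061) cross=-14.506
  mode - wants cross < 0 → take C=(-4.9270,-1.2061) (cross=-14.506)
ex = (C−B)/|BC| = (-0.9462,-0.3237); ey = (0.3237,-0.9462)
P = B + 0.95·ex + 2.69·ey = (1.6680,-1.7928)

1.67 -1.79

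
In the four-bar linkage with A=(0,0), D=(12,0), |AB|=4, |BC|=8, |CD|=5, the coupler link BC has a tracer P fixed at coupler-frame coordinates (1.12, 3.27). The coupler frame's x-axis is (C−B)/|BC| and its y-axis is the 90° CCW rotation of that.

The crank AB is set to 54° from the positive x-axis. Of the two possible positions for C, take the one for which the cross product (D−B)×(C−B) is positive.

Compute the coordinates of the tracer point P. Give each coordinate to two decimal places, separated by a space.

A=(0,0), D=(12.00,0)
B = A + 4.00·(cos54°, sin54°) = (2.3511, 3.2361)
|BD| = 10.1771
circle(B,8.00) ∩ circle(D,5.00): a=7.0046, h=3.8646
  candidates: C₊=(10.2211,4.6728) cross=39.331; C₋=(7.7633,-2.6553) cross=-39.331
  mode + wants cross > 0 → take C=(10.2211,4.6728) (cross=39.331)
ex = (C−B)/|BC| = (0.9837,0.1796); ey = (-0.1796,0.9837)
P = B + 1.12·ex + 3.27·ey = (2.8657,6.6540)

2.87 6.65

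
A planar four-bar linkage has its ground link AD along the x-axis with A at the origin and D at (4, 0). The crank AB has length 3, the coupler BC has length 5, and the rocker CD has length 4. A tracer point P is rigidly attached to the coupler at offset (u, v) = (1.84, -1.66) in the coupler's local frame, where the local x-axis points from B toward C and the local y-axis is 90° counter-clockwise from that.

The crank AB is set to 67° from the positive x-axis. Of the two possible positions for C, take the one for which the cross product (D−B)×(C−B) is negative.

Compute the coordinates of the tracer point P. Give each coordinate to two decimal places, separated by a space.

-0.66 1.10

A=(0,0), D=(4.00,0)
B = A + 3.00·(cos67°, sin67°) = (1.1722, 2.7615)
|BD| = 3.9525
circle(B,5.00) ∩ circle(D,4.00): a=3.1148, h=3.9113
  candidates: C₊=(6.1333,3.3836) cross=15.459; C₋=(0.6679,-2.2130) cross=-15.459
  mode - wants cross < 0 → take C=(0.6679,-2.2130) (cross=-15.459)
ex = (C−B)/|BC| = (-0.1009,-0.9949); ey = (0.9949,-0.1009)
P = B + 1.84·ex + -1.66·ey = (-0.6649,1.0983)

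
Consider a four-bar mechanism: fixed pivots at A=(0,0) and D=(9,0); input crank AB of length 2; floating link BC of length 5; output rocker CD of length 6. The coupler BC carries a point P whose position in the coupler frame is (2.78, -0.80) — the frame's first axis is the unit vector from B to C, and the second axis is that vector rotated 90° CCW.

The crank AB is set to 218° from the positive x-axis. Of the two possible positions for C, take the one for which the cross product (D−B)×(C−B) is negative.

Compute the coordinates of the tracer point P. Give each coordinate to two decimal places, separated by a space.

1.04 -2.47

A=(0,0), D=(9.00,0)
B = A + 2.00·(cos218°, sin218°) = (-1.5760, -1.2313)
|BD| = 10.6475
circle(B,5.00) ∩ circle(D,6.00): a=4.8072, h=1.3752
  candidates: C₊=(3.0399,0.6905) cross=14.642; C₋=(3.3579,-2.0413) cross=-14.642
  mode - wants cross < 0 → take C=(3.3579,-2.0413) (cross=-14.642)
ex = (C−B)/|BC| = (0.9868,-0.1620); ey = (0.1620,0.9868)
P = B + 2.78·ex + -0.80·ey = (1.0377,-2.4711)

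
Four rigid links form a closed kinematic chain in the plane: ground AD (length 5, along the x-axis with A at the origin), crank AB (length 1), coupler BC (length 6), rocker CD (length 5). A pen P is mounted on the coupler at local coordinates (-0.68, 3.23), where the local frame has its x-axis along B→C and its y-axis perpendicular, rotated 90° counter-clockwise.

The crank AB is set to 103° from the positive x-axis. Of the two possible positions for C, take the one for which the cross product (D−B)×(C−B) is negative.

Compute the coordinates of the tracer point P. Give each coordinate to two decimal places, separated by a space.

A=(0,0), D=(5.00,0)
B = A + 1.00·(cos103°, sin103°) = (-0.2250, 0.9744)
|BD| = 5.3150
circle(B,6.00) ∩ circle(D,5.00): a=3.6923, h=4.7294
  candidates: C₊=(4.2718,4.9467) cross=25.137; C₋=(2.5378,-4.3517) cross=-25.137
  mode - wants cross < 0 → take C=(2.5378,-4.3517) (cross=-25.137)
ex = (C−B)/|BC| = (0.4605,-0.8877); ey = (0.8877,0.4605)
P = B + -0.68·ex + 3.23·ey = (2.3292,3.0653)

2.33 3.07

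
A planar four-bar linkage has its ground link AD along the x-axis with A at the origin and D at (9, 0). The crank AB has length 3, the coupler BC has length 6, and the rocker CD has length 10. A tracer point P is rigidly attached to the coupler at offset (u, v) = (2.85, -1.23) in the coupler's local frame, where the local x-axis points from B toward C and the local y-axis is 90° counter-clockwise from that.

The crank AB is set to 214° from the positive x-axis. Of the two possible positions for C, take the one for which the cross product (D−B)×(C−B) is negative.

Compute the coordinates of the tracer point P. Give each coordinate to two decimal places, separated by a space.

A=(0,0), D=(9.00,0)
B = A + 3.00·(cos214°, sin214°) = (-2.4871, -1.6776)
|BD| = 11.6090
circle(B,6.00) ∩ circle(D,10.00): a=3.0480, h=5.1681
  candidates: C₊=(-0.2179,3.8768) cross=59.997; C₋=(1.2757,-6.3510) cross=-59.997
  mode - wants cross < 0 → take C=(1.2757,-6.3510) (cross=-59.997)
ex = (C−B)/|BC| = (0.6271,-0.7789); ey = (0.7789,0.6271)
P = B + 2.85·ex + -1.23·ey = (-1.6578,-4.6688)

-1.66 -4.67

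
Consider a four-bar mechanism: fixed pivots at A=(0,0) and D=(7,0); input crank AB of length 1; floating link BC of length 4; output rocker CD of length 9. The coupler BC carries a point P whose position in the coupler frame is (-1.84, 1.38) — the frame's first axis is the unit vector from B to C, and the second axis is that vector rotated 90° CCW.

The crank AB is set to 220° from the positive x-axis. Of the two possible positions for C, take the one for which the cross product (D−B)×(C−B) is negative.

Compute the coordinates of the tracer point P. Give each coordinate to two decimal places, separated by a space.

A=(0,0), D=(7.00,0)
B = A + 1.00·(cos220°, sin220°) = (-0.7660, -0.6428)
|BD| = 7.7926
circle(B,4.00) ∩ circle(D,9.00): a=-0.2743, h=3.9906
  candidates: C₊=(-1.3686,3.3116) cross=31.097; C₋=(-0.7103,-4.6424) cross=-31.097
  mode - wants cross < 0 → take C=(-0.7103,-4.6424) (cross=-31.097)
ex = (C−B)/|BC| = (0.0139,-0.9999); ey = (0.9999,0.0139)
P = B + -1.84·ex + 1.38·ey = (0.5882,1.2163)

0.59 1.22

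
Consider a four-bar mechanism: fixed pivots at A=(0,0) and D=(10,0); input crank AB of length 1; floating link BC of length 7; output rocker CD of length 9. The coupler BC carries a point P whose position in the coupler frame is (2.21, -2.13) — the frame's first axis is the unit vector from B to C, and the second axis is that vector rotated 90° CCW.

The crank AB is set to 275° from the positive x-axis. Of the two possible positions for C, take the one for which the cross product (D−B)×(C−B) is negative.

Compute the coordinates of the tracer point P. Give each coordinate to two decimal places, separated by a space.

A=(0,0), D=(10.00,0)
B = A + 1.00·(cos275°, sin275°) = (0.0872, -0.9962)
|BD| = 9.9628
circle(B,7.00) ∩ circle(D,9.00): a=3.3754, h=6.1324
  candidates: C₊=(2.8325,5.4430) cross=61.096; C₋=(4.0588,-6.7604) cross=-61.096
  mode - wants cross < 0 → take C=(4.0588,-6.7604) (cross=-61.096)
ex = (C−B)/|BC| = (0.5674,-0.8235); ey = (0.8235,0.5674)
P = B + 2.21·ex + -2.13·ey = (-0.4129,-4.0246)

-0.41 -4.02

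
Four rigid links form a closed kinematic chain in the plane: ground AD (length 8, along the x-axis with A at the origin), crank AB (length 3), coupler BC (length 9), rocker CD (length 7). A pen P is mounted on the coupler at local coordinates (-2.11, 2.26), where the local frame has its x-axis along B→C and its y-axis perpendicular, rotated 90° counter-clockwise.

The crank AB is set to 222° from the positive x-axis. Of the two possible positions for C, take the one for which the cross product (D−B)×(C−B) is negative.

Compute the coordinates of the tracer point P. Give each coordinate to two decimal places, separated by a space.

-2.91 1.01

A=(0,0), D=(8.00,0)
B = A + 3.00·(cos222°, sin222°) = (-2.2294, -2.0074)
|BD| = 10.4245
circle(B,9.00) ∩ circle(D,7.00): a=6.7471, h=5.9562
  candidates: C₊=(3.2444,5.1366) cross=62.091; C₋=(5.5384,-6.5529) cross=-62.091
  mode - wants cross < 0 → take C=(5.5384,-6.5529) (cross=-62.091)
ex = (C−B)/|BC| = (0.8631,-0.5051); ey = (0.5051,0.8631)
P = B + -2.11·ex + 2.26·ey = (-2.9091,1.0089)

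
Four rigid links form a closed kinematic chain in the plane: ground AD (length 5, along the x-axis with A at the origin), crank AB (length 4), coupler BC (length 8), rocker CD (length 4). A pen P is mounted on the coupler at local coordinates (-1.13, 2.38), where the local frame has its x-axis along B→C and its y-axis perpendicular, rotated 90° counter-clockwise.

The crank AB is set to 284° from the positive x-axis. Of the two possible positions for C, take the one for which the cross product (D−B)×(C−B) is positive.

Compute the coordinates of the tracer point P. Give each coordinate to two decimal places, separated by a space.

-1.65 -4.20

A=(0,0), D=(5.00,0)
B = A + 4.00·(cos284°, sin284°) = (0.9677, -3.8812)
|BD| = 5.5967
circle(B,8.00) ∩ circle(D,4.00): a=7.0866, h=3.7122
  candidates: C₊=(3.4991,3.7077) cross=20.776; C₋=(8.6477,-1.6413) cross=-20.776
  mode + wants cross > 0 → take C=(3.4991,3.7077) (cross=20.776)
ex = (C−B)/|BC| = (0.3164,0.9486); ey = (-0.9486,0.3164)
P = B + -1.13·ex + 2.38·ey = (-1.6476,-4.2000)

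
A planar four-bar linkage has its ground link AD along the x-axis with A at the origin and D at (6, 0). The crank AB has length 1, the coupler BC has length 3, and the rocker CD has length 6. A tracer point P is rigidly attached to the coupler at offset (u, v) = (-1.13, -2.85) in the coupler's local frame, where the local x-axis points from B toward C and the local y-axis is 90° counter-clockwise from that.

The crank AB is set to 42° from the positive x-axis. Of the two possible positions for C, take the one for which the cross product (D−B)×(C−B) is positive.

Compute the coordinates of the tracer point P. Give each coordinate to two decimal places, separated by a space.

3.38 -0.90

A=(0,0), D=(6.00,0)
B = A + 1.00·(cos42°, sin42°) = (0.7431, 0.6691)
|BD| = 5.2993
circle(B,3.00) ∩ circle(D,6.00): a=0.1021, h=2.9983
  candidates: C₊=(1.2230,3.6305) cross=15.889; C₋=(0.4659,-2.3180) cross=-15.889
  mode + wants cross > 0 → take C=(1.2230,3.6305) (cross=15.889)
ex = (C−B)/|BC| = (0.1600,0.9871); ey = (-0.9871,0.1600)
P = B + -1.13·ex + -2.85·ey = (3.3757,-0.9022)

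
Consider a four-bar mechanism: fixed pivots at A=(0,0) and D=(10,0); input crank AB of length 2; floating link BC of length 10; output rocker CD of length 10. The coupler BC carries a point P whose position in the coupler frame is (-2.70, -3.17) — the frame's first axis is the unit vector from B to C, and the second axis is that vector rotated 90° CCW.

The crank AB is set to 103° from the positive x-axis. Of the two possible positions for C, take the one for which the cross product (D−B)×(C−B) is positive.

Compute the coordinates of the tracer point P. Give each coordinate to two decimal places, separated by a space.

A=(0,0), D=(10.00,0)
B = A + 2.00·(cos103°, sin103°) = (-0.4499, 1.9487)
|BD| = 10.6301
circle(B,10.00) ∩ circle(D,10.00): a=5.3150, h=8.4706
  candidates: C₊=(6.3279,9.3014) cross=90.043; C₋=(3.2222,-7.3526) cross=-90.043
  mode + wants cross > 0 → take C=(6.3279,9.3014) (cross=90.043)
ex = (C−B)/|BC| = (0.6778,0.7353); ey = (-0.7353,0.6778)
P = B + -2.70·ex + -3.17·ey = (0.0509,-2.1850)

0.05 -2.19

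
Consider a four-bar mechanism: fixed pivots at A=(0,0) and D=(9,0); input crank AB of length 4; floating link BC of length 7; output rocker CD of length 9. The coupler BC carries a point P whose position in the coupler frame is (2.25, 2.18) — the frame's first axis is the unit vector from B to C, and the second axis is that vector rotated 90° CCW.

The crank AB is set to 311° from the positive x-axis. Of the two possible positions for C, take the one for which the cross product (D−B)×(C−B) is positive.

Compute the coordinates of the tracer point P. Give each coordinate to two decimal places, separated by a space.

A=(0,0), D=(9.00,0)
B = A + 4.00·(cos311°, sin311°) = (2.6242, -3.0188)
|BD| = 7.0543
circle(B,7.00) ∩ circle(D,9.00): a=1.2591, h=6.8858
  candidates: C₊=(0.8155,3.7434) cross=48.575; C₋=(6.7089,-8.7035) cross=-48.575
  mode + wants cross > 0 → take C=(0.8155,3.7434) (cross=48.575)
ex = (C−B)/|BC| = (-0.2584,0.9660); ey = (-0.9660,-0.2584)
P = B + 2.25·ex + 2.18·ey = (-0.0631,-1.4086)

-0.06 -1.41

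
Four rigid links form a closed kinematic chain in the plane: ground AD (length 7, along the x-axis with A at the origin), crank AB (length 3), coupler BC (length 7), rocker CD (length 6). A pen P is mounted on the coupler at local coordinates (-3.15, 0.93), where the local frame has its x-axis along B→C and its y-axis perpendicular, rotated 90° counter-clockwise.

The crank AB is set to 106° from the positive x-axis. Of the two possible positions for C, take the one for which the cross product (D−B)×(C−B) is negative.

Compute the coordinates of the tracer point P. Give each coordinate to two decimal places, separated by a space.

-1.30 6.13

A=(0,0), D=(7.00,0)
B = A + 3.00·(cos106°, sin106°) = (-0.8269, 2.8838)
|BD| = 8.3413
circle(B,7.00) ∩ circle(D,6.00): a=4.9499, h=4.9496
  candidates: C₊=(5.5290,5.8169) cross=41.286; C₋=(2.1065,-3.4719) cross=-41.286
  mode - wants cross < 0 → take C=(2.1065,-3.4719) (cross=-41.286)
ex = (C−B)/|BC| = (0.4191,-0.9080); ey = (0.9080,0.4191)
P = B + -3.15·ex + 0.93·ey = (-1.3026,6.1336)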